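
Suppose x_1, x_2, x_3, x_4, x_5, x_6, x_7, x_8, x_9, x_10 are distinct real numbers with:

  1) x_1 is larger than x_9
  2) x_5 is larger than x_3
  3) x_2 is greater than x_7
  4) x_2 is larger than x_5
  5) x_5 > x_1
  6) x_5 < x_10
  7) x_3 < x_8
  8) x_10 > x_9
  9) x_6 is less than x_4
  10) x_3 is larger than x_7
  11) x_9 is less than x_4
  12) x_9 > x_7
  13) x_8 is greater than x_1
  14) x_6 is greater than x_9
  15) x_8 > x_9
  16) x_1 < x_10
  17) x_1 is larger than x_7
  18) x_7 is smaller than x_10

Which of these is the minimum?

x_3 is not least since x_7 < x_3; x_9 is not least since x_7 < x_9; x_1 is not least since x_7 < x_1; x_6 is not least since x_9 < x_6; x_5 is not least since x_3 < x_5; x_8 is not least since x_9 < x_8; x_10 is not least since x_7 < x_10; x_4 is not least since x_6 < x_4; x_2 is not least since x_7 < x_2.
Only x_7 has nothing below it, so x_7 is the minimum.

x_7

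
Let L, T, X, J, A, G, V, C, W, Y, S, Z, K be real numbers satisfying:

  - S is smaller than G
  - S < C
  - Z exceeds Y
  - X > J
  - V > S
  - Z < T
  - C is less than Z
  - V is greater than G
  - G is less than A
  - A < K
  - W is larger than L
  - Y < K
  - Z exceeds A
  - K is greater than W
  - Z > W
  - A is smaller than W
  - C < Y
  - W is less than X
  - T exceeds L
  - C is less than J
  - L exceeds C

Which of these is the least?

G is not least since S < G; A is not least since G < A; C is not least since S < C; Y is not least since C < Y; J is not least since C < J; L is not least since C < L; W is not least since A < W; Z is not least since A < Z; X is not least since J < X; T is not least since L < T; V is not least since S < V; K is not least since Y < K.
Only S has nothing below it, so S is the least.

S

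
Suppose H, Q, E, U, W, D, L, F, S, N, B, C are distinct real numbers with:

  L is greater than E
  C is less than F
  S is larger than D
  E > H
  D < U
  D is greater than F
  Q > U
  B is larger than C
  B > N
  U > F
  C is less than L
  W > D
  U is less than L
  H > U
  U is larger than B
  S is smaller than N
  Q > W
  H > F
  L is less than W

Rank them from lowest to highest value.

C < F < D < S < N < B < U < H < E < L < W < Q

Each adjacent pair is fixed by a given relation: C < F; F < D; D < S; S < N; N < B; B < U; U < H; H < E; E < L; L < W; W < Q. Chaining them end to end gives the full order.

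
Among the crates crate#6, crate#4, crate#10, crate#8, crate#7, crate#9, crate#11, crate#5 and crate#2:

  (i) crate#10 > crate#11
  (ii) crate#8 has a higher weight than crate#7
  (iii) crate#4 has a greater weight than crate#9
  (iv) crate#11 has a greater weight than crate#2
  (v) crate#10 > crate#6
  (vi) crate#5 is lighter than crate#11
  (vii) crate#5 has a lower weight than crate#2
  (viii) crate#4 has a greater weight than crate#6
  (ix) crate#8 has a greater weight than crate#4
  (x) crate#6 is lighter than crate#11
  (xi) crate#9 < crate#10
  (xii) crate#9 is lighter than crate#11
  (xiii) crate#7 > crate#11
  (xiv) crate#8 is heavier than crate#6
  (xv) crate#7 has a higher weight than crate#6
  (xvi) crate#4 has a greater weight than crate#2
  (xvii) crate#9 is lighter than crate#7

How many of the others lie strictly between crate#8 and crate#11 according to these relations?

The relations place crate#11 below crate#8. An element lies strictly between them when it is forced above crate#11 and also forced below crate#8.
Above crate#11: {crate#7, crate#10}. Below crate#8: {crate#9, crate#6, crate#5, crate#2, crate#7, crate#4}.
Intersection: {crate#7} — 1.

1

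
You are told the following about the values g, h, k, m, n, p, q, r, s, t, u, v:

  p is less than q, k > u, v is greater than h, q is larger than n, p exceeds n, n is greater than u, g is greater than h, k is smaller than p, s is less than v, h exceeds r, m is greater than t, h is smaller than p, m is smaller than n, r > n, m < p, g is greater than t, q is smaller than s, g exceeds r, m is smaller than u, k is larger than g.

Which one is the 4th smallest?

Chaining the given pairs: t < m < u < n < r < h < g < k < p < q < s < v.
The 4th smallest is n.

n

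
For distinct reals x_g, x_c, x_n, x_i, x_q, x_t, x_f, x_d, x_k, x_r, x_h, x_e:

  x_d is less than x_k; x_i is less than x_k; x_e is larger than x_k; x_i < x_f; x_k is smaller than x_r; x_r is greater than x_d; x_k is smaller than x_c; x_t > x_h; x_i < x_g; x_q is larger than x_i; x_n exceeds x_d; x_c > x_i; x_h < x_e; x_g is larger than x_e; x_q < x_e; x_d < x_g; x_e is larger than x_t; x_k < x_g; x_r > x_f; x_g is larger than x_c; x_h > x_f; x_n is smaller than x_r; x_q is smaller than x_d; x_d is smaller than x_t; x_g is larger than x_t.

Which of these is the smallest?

x_i

x_f is not least since x_i < x_f; x_h is not least since x_f < x_h; x_q is not least since x_i < x_q; x_d is not least since x_q < x_d; x_k is not least since x_i < x_k; x_c is not least since x_k < x_c; x_t is not least since x_h < x_t; x_e is not least since x_h < x_e; x_n is not least since x_d < x_n; x_g is not least since x_k < x_g; x_r is not least since x_n < x_r.
Only x_i has nothing below it, so x_i is the smallest.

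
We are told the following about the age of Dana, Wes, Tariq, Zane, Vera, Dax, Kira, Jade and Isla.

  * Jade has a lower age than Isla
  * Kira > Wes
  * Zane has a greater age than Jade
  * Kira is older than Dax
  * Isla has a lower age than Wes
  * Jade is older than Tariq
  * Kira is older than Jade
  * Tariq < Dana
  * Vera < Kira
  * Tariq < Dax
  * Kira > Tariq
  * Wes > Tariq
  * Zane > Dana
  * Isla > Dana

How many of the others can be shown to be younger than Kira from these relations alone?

From Kira the given relations immediately reach Tariq, Jade, Dax, Vera, Wes.
From those, Isla — 6 in total.
From those, Dana — 7 in total.
Nothing else is reachable below Kira; 7 in all.

7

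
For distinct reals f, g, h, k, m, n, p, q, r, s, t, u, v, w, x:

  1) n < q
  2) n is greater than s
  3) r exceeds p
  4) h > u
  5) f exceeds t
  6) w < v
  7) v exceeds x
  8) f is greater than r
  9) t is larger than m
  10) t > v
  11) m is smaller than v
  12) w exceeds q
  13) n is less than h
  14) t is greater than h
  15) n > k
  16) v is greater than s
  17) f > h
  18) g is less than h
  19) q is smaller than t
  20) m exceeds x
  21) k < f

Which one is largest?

Chaining downward from f: directly below it, k, r, h, t; then u, n, g, p, q, m, v; then s, x, w.
That covers every other element, and nothing is given above f, so f is the largest.

f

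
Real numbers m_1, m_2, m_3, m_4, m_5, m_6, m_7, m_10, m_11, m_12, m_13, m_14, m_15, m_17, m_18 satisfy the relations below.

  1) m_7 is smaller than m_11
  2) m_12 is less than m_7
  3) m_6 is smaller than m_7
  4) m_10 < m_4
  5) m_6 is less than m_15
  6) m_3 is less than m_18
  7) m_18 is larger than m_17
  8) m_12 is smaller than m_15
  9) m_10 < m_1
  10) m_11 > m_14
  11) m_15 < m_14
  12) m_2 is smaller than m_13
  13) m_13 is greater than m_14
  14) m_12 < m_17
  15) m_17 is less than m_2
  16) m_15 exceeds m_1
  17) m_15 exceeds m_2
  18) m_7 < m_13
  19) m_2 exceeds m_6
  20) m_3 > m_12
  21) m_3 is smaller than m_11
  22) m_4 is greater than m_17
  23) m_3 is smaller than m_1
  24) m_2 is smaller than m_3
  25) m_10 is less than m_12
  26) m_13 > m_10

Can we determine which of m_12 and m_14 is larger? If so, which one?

The relevant relations are m_12 < m_17; m_17 < m_2; m_2 < m_3; m_3 < m_1; m_1 < m_15; m_15 < m_14.
Chaining these gives m_12 < m_17 < m_2 < m_3 < m_1 < m_15 < m_14.
So m_14 is larger.

m_14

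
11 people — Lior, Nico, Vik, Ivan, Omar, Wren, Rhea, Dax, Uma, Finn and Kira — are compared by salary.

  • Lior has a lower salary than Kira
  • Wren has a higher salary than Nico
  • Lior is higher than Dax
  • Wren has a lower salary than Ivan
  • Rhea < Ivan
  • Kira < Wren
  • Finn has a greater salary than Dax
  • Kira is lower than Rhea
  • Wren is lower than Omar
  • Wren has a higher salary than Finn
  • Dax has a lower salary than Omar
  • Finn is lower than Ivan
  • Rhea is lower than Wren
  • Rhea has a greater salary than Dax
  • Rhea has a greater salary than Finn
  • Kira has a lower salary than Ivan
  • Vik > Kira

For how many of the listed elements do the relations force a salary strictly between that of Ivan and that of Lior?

Chaining upward from Lior reaches: Kira, Rhea, Wren, Vik, Omar.
Chaining downward from Ivan reaches: Dax, Finn, Nico, Kira, Rhea, Wren.
Strictly between Lior and Ivan are those in both lists: Kira, Rhea, Wren — 3 elements.

3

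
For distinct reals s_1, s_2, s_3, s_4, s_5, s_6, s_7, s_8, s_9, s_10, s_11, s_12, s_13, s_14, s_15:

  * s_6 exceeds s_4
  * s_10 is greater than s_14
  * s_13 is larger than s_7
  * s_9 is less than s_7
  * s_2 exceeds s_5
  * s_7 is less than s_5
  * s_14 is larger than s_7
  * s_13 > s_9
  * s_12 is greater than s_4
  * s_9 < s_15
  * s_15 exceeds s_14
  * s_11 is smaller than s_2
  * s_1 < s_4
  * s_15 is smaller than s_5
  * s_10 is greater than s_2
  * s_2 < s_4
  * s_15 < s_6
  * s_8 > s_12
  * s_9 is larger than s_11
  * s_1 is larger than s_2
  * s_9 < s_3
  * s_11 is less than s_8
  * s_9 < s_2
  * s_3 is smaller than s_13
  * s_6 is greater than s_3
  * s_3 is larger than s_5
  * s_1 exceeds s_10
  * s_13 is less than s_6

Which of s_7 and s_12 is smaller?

s_7

s_7 < s_14 < s_15 < s_5 < s_2 < s_10 < s_1 < s_4 < s_12, by transitivity through s_14, s_15, s_5, s_2, s_10, s_1, s_4.
So s_7 < s_12; s_7 is the smaller of the two.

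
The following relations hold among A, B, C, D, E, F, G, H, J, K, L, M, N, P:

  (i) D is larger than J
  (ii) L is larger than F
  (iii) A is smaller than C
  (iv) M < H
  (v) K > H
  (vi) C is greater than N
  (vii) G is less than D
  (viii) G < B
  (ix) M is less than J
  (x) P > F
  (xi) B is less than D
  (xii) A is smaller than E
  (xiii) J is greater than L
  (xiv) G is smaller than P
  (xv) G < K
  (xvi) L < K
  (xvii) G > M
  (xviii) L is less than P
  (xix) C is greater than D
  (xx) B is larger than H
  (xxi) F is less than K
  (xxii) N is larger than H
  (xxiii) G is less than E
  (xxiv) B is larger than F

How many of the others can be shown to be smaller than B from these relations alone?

4

The elements the relations force below B are M, F, H, G — no chain reaches any other.
That is 4.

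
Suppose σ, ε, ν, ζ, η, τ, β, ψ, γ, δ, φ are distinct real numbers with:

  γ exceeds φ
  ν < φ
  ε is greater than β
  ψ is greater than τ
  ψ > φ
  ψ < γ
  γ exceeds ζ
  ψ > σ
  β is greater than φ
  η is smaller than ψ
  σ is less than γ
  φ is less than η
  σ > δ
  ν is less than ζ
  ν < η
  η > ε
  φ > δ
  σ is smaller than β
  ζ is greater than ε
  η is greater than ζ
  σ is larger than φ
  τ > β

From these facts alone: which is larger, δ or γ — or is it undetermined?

δ < φ < σ < β < ε < ζ < η < ψ < γ, by transitivity through φ, σ, β, ε, ζ, η, ψ.
So γ is larger.

γ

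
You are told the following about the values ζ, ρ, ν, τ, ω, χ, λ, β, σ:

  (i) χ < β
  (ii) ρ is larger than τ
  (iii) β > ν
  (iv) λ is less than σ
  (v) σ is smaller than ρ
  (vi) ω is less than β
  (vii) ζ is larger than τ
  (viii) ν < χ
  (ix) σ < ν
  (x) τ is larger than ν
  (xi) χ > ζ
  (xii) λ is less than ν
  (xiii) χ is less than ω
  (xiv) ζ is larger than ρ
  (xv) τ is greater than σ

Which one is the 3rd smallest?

ν

The consecutive relations fix a unique order: λ < σ < ν < τ < ρ < ζ < χ < ω < β.
Counting 3 from the smallest end gives ν.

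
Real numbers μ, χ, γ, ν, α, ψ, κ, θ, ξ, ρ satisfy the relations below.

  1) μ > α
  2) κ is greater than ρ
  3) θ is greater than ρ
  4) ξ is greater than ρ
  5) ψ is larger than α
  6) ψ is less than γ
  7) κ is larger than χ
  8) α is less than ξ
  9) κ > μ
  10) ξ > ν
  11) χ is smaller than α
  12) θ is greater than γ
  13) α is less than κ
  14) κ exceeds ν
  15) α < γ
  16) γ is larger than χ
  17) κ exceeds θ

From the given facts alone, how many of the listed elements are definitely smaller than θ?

5

Directly below θ: ρ, γ.
One step further: χ, α, ψ (5 so far).
No other element is forced below θ by the given relations, so the count is 5.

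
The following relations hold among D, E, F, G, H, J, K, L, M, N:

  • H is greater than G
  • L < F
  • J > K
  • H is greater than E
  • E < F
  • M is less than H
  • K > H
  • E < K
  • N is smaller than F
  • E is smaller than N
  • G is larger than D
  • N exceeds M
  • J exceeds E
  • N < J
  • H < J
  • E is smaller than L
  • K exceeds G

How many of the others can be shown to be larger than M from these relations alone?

5

Directly above M: N, H.
One step further: K, J, F (5 so far).
Nothing else is reachable above M; 5 in all.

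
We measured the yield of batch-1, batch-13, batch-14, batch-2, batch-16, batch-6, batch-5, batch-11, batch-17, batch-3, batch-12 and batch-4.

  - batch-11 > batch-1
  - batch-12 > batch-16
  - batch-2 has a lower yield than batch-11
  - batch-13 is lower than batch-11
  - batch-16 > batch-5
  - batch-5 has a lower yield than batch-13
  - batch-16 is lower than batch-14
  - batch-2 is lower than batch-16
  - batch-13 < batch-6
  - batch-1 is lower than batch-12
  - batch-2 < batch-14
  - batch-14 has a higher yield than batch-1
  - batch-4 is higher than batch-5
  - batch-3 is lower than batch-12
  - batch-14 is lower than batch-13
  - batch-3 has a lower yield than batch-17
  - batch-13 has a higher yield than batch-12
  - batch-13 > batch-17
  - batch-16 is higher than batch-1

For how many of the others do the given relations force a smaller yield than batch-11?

9

Directly below batch-11: batch-1, batch-2, batch-13.
One step further: batch-5, batch-17, batch-14, batch-12 (7 so far).
One step further: batch-3, batch-16 (9 so far).
Nothing else is reachable below batch-11; 9 in all.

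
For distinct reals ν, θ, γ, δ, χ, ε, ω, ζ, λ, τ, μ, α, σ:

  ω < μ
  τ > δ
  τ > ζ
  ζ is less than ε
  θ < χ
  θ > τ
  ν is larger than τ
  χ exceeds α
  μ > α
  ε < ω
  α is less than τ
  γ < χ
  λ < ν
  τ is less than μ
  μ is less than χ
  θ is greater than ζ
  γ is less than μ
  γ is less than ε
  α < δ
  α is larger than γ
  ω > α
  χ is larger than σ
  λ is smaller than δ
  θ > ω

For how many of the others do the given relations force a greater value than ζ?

The elements the relations force above ζ are ε, ω, τ, ν, μ, θ, χ — no chain reaches any other.
That is 7.

7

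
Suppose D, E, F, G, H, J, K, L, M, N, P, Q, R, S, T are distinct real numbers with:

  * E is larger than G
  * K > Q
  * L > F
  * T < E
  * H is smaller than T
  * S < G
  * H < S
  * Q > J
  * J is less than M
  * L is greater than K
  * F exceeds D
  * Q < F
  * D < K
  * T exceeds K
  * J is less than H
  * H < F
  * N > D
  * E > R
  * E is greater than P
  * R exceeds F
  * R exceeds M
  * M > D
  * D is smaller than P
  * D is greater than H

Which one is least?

H is not least since J < H; D is not least since H < D; Q is not least since J < Q; F is not least since Q < F; S is not least since H < S; M is not least since J < M; R is not least since M < R; P is not least since D < P; N is not least since D < N; G is not least since S < G; K is not least since D < K; T is not least since H < T; L is not least since K < L; E is not least since P < E.
Only J has nothing below it, so J is the least.

J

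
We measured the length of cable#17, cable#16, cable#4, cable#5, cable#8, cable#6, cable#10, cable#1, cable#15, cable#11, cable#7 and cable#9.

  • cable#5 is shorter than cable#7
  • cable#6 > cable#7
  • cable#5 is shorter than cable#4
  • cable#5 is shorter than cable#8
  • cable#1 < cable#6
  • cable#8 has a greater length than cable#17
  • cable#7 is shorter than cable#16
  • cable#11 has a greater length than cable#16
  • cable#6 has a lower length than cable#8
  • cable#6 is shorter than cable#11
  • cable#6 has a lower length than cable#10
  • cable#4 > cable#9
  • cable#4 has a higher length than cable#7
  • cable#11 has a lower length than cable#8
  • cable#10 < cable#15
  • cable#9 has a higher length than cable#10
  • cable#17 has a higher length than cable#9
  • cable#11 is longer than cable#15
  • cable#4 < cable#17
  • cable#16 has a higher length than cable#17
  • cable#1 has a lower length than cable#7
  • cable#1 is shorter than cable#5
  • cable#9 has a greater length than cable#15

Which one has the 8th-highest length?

Piecing the relations together gives one ordering: cable#1 < cable#5 < cable#7 < cable#6 < cable#10 < cable#15 < cable#9 < cable#4 < cable#17 < cable#16 < cable#11 < cable#8.
Counting 8 from the largest end gives cable#10.

cable#10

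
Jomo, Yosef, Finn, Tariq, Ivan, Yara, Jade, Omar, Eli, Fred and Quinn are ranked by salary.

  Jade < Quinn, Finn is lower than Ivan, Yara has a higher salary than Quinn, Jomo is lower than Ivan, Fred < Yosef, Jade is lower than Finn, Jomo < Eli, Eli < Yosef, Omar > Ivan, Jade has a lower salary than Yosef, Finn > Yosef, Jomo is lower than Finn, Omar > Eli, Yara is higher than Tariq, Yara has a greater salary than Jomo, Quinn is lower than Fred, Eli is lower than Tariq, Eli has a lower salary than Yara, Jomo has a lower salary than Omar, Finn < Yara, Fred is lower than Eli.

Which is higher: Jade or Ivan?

Ivan

Link the given pairs in sequence: Jade < Quinn; Quinn < Fred; Fred < Eli; Eli < Yosef; Yosef < Finn; Finn < Ivan.
Chaining these gives Jade < Quinn < Fred < Eli < Yosef < Finn < Ivan.
So Jade < Ivan; Ivan is the higher of the two.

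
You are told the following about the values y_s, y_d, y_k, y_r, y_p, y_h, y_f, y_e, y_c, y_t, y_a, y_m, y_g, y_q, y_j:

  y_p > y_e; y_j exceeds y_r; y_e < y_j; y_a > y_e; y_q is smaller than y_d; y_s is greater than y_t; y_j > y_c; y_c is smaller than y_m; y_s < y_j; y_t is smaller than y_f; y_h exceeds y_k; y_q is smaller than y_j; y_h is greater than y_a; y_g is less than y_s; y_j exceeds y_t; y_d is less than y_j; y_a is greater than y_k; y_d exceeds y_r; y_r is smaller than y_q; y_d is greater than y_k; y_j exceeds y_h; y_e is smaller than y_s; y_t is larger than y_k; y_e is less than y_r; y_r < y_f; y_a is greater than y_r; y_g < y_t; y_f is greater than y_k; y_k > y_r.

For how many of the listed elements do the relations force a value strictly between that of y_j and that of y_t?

1

The relations place y_t below y_j. An element lies strictly between them when it is forced above y_t and also forced below y_j.
Above y_t: {y_s, y_f}. Below y_j: {y_c, y_e, y_r, y_q, y_k, y_g, y_d, y_s, y_a, y_h}.
Intersection: {y_s} — 1.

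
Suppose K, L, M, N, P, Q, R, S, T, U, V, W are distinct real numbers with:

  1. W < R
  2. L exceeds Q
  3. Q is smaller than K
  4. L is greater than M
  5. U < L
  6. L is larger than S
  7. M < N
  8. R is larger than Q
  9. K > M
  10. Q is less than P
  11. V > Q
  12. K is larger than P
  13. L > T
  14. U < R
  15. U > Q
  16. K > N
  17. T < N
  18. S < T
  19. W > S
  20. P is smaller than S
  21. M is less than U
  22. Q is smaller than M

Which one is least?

Chaining upward from Q: directly above it, P, M, U, L, K, R, V; then S, N; then W, T.
That covers every other element, and nothing is given below Q, so Q is the least.

Q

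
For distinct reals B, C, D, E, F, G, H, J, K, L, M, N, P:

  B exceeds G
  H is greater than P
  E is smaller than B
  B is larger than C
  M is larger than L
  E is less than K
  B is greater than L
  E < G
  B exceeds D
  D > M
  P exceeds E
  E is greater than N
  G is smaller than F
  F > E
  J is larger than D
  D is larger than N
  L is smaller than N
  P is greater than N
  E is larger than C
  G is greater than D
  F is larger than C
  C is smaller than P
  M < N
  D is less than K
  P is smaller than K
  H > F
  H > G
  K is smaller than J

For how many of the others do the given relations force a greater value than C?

The elements the relations force above C are E, G, P, K, F, B, J, H — no chain reaches any other.
That is 8.

8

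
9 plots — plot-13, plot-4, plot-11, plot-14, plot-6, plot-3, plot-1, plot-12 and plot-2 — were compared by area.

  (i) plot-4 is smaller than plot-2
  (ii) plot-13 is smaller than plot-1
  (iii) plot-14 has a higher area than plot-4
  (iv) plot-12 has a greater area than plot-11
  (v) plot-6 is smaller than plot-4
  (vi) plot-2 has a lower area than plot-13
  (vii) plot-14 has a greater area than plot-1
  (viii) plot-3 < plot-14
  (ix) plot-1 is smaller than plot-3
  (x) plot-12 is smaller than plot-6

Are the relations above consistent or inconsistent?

consistent

The single ordering plot-11 < plot-12 < plot-6 < plot-4 < plot-2 < plot-13 < plot-1 < plot-3 < plot-14 satisfies every listed relation, so no contradiction arises.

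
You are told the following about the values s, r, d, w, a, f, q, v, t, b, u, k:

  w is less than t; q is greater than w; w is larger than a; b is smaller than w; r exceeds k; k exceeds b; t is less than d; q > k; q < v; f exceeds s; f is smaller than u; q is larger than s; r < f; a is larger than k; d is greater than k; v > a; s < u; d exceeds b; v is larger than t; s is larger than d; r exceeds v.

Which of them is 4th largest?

v

The consecutive relations fix a unique order: b < k < a < w < t < d < s < q < v < r < f < u.
The 4th largest is v.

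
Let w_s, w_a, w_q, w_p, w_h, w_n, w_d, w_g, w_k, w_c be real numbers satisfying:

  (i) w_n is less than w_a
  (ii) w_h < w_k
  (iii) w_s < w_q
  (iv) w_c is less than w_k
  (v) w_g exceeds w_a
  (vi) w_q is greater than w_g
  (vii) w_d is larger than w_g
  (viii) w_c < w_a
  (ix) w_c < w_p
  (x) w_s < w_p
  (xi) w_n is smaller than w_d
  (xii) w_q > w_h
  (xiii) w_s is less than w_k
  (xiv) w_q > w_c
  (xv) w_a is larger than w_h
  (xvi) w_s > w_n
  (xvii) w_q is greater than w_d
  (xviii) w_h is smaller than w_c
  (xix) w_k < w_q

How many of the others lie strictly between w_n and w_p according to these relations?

1

Chaining upward from w_n reaches: w_s, w_k, w_a, w_g, w_d, w_q.
Chaining downward from w_p reaches: w_s, w_h, w_c.
Strictly between w_n and w_p are those in both lists: w_s — 1 element.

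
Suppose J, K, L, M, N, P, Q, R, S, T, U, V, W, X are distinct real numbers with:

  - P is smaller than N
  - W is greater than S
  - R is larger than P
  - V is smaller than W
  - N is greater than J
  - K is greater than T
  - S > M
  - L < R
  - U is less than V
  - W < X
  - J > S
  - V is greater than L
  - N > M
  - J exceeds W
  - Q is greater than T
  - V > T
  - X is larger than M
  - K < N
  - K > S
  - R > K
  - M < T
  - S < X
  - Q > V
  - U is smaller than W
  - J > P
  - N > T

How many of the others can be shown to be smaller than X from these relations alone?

Directly below X: M, S, W.
One step further: U, V (5 so far).
One step further: L, T (7 so far).
No other element is forced below X by the given relations, so the count is 7.

7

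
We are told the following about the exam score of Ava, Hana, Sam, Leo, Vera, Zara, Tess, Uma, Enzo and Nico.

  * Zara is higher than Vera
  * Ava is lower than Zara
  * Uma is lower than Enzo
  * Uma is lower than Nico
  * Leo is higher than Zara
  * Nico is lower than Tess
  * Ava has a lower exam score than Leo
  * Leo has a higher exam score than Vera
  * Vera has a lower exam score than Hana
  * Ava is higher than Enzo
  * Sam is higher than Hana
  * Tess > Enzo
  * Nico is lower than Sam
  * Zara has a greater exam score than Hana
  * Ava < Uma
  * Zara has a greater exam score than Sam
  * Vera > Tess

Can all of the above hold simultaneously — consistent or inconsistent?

We have Uma < Enzo stated directly, yet also Enzo < Ava < Uma by chaining the others — so Enzo < Uma. Contradiction.

inconsistent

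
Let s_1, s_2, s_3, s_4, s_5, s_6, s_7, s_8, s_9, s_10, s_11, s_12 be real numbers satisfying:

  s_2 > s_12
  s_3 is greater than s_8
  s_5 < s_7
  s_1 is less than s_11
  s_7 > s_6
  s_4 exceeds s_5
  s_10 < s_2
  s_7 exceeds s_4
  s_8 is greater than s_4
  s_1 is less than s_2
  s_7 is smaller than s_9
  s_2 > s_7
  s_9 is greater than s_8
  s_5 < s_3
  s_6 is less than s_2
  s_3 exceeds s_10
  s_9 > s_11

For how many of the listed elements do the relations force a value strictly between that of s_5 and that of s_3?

The relations place s_5 below s_3. An element lies strictly between them when it is forced above s_5 and also forced below s_3.
Above s_5: {s_4, s_8, s_7, s_9, s_2}. Below s_3: {s_4, s_8, s_10}.
Intersection: {s_4, s_8} — 2.

2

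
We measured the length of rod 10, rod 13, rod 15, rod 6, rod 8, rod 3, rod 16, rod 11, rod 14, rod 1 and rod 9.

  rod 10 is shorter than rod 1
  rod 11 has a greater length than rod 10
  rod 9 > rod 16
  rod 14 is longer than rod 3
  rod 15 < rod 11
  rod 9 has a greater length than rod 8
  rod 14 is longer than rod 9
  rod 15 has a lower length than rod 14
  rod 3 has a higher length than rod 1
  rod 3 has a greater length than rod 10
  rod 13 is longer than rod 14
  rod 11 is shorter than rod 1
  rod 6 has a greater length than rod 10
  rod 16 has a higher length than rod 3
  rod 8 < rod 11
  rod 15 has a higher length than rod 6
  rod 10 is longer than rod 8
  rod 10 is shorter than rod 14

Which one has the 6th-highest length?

rod 1

Piecing the relations together gives one ordering: rod 8 < rod 10 < rod 6 < rod 15 < rod 11 < rod 1 < rod 3 < rod 16 < rod 9 < rod 14 < rod 13.
Counting 6 from the largest end gives rod 1.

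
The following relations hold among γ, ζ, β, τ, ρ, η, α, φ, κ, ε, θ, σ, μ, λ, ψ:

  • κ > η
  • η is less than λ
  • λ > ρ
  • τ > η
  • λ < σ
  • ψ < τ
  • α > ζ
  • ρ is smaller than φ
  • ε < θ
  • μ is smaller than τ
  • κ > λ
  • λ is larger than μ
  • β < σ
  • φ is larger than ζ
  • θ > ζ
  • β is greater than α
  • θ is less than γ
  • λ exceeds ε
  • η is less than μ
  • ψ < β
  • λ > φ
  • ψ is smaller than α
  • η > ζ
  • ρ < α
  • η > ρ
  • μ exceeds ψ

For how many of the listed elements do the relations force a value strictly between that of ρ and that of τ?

The relations place ρ below τ. An element lies strictly between them when it is forced above ρ and also forced below τ.
Above ρ: {η, μ, α, β, φ, λ, κ, σ}. Below τ: {ζ, η, ψ, μ}.
Intersection: {η, μ} — 2.

2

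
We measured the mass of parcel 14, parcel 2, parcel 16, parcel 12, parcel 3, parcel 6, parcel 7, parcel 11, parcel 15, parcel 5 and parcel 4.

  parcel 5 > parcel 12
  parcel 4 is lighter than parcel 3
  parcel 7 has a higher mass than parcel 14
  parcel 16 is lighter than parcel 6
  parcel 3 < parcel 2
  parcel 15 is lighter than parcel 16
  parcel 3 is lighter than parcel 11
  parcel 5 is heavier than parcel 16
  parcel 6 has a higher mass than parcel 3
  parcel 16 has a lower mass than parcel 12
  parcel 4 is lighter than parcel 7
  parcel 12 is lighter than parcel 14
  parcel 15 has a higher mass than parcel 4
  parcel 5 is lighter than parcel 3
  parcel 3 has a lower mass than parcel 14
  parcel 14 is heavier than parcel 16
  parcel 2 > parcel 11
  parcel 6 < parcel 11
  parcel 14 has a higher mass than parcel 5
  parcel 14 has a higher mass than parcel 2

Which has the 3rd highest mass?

Chaining the given pairs: parcel 4 < parcel 15 < parcel 16 < parcel 12 < parcel 5 < parcel 3 < parcel 6 < parcel 11 < parcel 2 < parcel 14 < parcel 7.
The 3rd largest is parcel 2.

parcel 2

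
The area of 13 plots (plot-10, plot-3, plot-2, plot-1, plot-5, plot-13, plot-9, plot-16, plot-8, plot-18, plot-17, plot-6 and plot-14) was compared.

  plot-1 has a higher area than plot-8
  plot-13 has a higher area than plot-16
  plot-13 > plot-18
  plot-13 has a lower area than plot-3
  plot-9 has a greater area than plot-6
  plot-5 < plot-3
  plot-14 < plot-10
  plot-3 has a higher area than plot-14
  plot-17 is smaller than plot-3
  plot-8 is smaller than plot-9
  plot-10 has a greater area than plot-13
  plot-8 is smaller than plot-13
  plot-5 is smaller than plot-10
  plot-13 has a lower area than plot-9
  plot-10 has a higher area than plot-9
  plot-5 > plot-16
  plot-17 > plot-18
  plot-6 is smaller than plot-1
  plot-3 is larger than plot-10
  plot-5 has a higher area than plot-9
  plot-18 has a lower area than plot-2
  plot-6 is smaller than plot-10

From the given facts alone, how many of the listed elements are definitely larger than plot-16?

Directly above plot-16: plot-13, plot-5.
One step further: plot-9, plot-10, plot-3 (5 so far).
Nothing else is reachable above plot-16; 5 in all.

5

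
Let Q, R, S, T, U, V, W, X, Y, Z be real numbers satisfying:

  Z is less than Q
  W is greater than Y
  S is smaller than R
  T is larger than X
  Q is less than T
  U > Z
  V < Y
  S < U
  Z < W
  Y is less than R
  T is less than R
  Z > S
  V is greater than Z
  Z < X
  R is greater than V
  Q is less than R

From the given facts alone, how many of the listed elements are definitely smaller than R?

The elements the relations force below R are S, Z, V, Q, X, Y, T — no chain reaches any other.
That is 7.

7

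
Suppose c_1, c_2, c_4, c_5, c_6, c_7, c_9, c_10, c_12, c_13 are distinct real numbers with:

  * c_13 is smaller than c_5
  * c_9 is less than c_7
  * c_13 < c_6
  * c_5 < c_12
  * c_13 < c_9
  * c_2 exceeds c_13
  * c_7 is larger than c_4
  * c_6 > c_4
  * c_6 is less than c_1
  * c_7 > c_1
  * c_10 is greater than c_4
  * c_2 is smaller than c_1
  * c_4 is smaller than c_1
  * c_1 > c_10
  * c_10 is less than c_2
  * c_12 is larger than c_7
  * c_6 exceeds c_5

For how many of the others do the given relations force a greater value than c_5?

The elements the relations force above c_5 are c_6, c_1, c_7, c_12 — no chain reaches any other.
That is 4.

4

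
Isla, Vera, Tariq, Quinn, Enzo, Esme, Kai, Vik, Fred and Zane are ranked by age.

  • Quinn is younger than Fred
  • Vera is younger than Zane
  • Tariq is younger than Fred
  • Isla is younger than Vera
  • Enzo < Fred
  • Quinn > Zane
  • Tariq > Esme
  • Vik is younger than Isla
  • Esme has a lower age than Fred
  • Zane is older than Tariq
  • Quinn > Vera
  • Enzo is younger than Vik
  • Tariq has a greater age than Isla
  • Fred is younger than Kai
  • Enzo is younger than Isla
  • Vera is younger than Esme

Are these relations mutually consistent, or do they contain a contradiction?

The single ordering Enzo < Vik < Isla < Vera < Esme < Tariq < Zane < Quinn < Fred < Kai satisfies every listed relation, so no contradiction arises.

consistent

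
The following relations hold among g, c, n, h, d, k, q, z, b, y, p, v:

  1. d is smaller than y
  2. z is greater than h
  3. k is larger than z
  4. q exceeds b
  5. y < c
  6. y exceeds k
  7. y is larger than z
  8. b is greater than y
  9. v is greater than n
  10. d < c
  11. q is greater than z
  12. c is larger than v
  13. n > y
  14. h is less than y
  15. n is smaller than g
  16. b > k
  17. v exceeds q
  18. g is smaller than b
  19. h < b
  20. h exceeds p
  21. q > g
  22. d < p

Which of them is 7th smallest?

n

Piecing the relations together gives one ordering: d < p < h < z < k < y < n < g < b < q < v < c.
The 7th smallest is n.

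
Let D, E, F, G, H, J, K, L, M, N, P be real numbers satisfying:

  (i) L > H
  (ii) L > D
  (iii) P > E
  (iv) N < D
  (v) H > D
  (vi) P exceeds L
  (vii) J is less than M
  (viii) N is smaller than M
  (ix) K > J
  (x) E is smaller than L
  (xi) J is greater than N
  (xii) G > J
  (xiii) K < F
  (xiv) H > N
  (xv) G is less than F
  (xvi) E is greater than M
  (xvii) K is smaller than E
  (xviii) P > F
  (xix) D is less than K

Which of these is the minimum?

J is not least since N < J; D is not least since N < D; M is not least since J < M; K is not least since D < K; E is not least since K < E; H is not least since N < H; G is not least since J < G; F is not least since K < F; L is not least since E < L; P is not least since E < P.
Only N has nothing below it, so N is the minimum.

N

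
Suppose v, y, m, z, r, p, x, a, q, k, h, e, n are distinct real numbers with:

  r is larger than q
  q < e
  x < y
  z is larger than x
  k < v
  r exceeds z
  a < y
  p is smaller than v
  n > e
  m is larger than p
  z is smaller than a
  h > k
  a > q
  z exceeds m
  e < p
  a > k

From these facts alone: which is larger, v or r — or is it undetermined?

undetermined

Following every chain through v: below v we get k, q, e, p.
r is not reached, and no chain runs the other way from r to v.
So the given relations leave the order of v and r undetermined.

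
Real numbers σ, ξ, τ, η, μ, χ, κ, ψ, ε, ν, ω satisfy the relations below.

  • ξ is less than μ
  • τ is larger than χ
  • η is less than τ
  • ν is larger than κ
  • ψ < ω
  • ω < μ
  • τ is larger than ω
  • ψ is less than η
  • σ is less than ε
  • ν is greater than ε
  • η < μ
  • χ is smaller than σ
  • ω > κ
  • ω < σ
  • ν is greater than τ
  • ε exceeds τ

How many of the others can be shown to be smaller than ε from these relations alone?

Directly below ε: σ, τ.
One step further: χ, η, ω (5 so far).
One step further: κ, ψ (7 so far).
Nothing else is reachable below ε; 7 in all.

7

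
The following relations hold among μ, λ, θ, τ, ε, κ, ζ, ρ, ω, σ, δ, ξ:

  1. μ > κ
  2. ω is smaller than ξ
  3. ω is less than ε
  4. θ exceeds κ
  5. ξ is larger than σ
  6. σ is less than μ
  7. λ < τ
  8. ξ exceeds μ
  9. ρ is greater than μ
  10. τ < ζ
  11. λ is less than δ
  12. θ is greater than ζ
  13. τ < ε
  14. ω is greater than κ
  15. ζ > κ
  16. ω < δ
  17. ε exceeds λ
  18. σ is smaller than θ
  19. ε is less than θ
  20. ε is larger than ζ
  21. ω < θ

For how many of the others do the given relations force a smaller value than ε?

The elements the relations force below ε are κ, λ, τ, ω, ζ — no chain reaches any other.
That is 5.

5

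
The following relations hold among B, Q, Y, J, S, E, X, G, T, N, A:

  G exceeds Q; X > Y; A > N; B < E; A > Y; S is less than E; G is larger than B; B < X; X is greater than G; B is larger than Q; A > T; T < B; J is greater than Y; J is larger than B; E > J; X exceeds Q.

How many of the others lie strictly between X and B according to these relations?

The relations place B below X. An element lies strictly between them when it is forced above B and also forced below X.
Above B: {G, J, E}. Below X: {T, Q, G, Y}.
Intersection: {G} — 1.

1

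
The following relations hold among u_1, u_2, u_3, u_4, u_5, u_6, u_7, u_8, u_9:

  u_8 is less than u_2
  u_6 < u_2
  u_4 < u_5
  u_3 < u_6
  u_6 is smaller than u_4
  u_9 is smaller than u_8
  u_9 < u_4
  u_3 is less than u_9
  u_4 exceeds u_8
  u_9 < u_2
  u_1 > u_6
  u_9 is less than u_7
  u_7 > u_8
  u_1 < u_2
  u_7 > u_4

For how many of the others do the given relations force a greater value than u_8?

Directly above u_8: u_4, u_7, u_2.
One step further: u_5 (4 so far).
No other element is forced above u_8 by the given relations, so the count is 4.

4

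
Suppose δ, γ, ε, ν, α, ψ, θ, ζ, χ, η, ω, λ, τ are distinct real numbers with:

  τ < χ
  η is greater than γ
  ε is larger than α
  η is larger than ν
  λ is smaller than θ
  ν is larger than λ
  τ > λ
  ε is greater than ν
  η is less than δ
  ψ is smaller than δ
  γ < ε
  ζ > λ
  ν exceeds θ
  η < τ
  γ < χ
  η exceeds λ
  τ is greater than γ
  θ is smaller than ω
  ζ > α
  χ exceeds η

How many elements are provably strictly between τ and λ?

The relations place λ below τ. An element lies strictly between them when it is forced above λ and also forced below τ.
Above λ: {θ, ν, η, χ, ε, δ, ω, ζ}. Below τ: {γ, θ, ν, η}.
Intersection: {θ, ν, η} — 3.

3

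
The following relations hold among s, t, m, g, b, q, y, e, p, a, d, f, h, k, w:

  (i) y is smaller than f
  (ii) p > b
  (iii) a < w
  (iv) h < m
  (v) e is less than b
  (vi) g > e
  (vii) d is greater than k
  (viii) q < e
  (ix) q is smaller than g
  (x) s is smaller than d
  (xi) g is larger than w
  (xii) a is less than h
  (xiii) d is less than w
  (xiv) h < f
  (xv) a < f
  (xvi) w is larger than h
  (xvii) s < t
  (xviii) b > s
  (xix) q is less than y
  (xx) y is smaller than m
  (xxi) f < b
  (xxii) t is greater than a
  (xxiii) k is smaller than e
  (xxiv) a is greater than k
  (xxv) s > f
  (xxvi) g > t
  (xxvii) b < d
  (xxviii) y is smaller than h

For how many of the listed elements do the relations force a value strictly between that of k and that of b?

The relations place k below b. An element lies strictly between them when it is forced above k and also forced below b.
Above k: {a, e, h, f, s, t, m, d, w, p, g}. Below b: {q, a, e, y, h, f, s}.
Intersection: {a, e, h, f, s} — 5.

5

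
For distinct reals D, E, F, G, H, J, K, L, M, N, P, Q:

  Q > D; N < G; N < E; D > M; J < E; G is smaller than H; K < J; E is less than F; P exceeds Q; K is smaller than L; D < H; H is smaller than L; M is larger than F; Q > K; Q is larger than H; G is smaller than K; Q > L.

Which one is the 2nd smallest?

G

Piecing the relations together gives one ordering: N < G < K < J < E < F < M < D < H < L < Q < P.
Counting 2 from the smallest end gives G.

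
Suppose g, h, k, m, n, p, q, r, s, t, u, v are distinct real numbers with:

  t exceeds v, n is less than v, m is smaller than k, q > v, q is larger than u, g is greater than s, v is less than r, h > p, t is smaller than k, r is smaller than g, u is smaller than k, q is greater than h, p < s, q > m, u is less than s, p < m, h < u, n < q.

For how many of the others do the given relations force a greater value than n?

6

From n the given relations immediately reach v, q.
From those, t, r — 4 in total.
From those, k, g — 6 in total.
No other element is forced above n by the given relations, so the count is 6.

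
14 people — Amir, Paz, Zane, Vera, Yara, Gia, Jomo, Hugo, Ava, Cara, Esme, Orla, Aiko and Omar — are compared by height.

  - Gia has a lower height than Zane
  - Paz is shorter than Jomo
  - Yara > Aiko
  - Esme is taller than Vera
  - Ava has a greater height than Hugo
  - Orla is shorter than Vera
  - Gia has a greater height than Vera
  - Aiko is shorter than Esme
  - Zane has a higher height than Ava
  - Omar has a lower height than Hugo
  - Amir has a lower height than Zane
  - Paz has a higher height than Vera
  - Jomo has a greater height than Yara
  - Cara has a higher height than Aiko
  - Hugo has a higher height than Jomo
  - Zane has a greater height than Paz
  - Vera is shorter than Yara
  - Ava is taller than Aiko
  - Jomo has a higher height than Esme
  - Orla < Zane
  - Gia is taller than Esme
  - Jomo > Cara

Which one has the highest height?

Zane

Orla is not greatest since Orla < Vera; Omar is not greatest since Omar < Hugo; Vera is not greatest since Vera < Esme; Aiko is not greatest since Aiko < Yara; Paz is not greatest since Paz < Jomo; Esme is not greatest since Esme < Gia; Yara is not greatest since Yara < Jomo; Gia is not greatest since Gia < Zane; Cara is not greatest since Cara < Jomo; Jomo is not greatest since Jomo < Hugo; Hugo is not greatest since Hugo < Ava; Amir is not greatest since Amir < Zane; Ava is not greatest since Ava < Zane.
Only Zane has nothing above it, so Zane is the highest height.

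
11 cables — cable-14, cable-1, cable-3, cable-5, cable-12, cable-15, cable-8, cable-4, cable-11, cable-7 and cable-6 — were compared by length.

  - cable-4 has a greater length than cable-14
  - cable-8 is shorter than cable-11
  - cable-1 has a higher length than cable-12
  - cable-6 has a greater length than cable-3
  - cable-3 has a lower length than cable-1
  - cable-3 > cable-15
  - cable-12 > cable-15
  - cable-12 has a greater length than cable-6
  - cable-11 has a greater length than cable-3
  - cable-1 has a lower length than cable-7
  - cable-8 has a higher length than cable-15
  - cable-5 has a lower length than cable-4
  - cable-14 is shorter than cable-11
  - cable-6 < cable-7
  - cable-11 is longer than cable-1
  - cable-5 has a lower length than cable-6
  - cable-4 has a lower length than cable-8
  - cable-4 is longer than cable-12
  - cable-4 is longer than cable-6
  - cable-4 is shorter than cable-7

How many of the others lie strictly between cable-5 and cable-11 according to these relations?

Chaining upward from cable-5 reaches: cable-6, cable-12, cable-4, cable-1, cable-8, cable-7.
Chaining downward from cable-11 reaches: cable-14, cable-15, cable-3, cable-6, cable-12, cable-4, cable-1, cable-8.
Strictly between cable-5 and cable-11 are those in both lists: cable-6, cable-12, cable-4, cable-1, cable-8 — 5 elements.

5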